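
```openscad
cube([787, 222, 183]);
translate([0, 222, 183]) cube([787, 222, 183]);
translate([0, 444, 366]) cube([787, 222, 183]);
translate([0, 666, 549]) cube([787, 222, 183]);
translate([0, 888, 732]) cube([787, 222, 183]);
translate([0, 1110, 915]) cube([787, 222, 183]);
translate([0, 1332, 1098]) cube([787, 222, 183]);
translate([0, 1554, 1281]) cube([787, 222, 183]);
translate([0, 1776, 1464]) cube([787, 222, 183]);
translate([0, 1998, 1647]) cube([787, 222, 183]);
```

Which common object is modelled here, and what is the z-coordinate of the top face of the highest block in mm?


A staircase. The total rise is 1830 mm.

10 identical blocks, each offset up and back from the previous — a staircase. Each step is 183 mm tall and there are 10 of them, so the total rise is 10 × 183 = 1830 mm.


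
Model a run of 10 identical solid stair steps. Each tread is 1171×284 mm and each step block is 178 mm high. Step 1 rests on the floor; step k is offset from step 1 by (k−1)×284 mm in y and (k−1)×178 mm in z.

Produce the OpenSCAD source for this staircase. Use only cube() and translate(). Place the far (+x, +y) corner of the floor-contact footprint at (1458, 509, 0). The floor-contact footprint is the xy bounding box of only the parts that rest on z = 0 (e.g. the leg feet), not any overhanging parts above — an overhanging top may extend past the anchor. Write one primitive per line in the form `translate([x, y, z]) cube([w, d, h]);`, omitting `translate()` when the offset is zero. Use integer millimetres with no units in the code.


translate([287, 225, 0]) cube([1171, 284, 178]);
translate([287, 509, 178]) cube([1171, 284, 178]);
translate([287, 793, 356]) cube([1171, 284, 178]);
translate([287, 1077, 534]) cube([1171, 284, 178]);
translate([287, 1361, 712]) cube([1171, 284, 178]);
translate([287, 1645, 890]) cube([1171, 284, 178]);
translate([287, 1929, 1068]) cube([1171, 284, 178]);
translate([287, 2213, 1246]) cube([1171, 284, 178]);
translate([287, 2497, 1424]) cube([1171, 284, 178]);
translate([287, 2781, 1602]) cube([1171, 284, 178]);


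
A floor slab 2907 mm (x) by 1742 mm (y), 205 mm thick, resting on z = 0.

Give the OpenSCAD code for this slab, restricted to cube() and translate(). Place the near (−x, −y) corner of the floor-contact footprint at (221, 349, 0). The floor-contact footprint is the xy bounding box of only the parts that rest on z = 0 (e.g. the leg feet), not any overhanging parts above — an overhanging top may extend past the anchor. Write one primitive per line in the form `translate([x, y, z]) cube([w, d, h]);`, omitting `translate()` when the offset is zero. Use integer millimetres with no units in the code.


translate([221, 349, 0]) cube([2907, 1742, 205]);


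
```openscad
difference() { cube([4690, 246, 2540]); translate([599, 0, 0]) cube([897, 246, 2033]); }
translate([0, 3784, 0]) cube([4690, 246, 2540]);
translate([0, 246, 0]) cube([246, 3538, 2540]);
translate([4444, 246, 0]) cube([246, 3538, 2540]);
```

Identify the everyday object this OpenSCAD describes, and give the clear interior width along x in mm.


A single room. The interior width is 4198 mm.

Four walls enclosing a rectangle with a door in the front wall — a room. Outside width 4690 minus two 246 mm walls gives 4198 mm.


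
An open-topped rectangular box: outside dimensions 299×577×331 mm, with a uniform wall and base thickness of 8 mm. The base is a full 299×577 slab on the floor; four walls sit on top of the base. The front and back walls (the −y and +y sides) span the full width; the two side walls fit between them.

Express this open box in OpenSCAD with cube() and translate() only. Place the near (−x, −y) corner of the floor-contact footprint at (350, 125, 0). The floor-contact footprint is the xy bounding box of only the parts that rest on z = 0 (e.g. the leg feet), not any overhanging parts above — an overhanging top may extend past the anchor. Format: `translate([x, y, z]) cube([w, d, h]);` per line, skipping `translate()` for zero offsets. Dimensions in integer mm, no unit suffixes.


translate([350, 125, 0]) cube([299, 577, 8]);
translate([350, 125, 8]) cube([299, 8, 323]);
translate([350, 694, 8]) cube([299, 8, 323]);
translate([350, 133, 8]) cube([8, 561, 323]);
translate([641, 133, 8]) cube([8, 561, 323]);


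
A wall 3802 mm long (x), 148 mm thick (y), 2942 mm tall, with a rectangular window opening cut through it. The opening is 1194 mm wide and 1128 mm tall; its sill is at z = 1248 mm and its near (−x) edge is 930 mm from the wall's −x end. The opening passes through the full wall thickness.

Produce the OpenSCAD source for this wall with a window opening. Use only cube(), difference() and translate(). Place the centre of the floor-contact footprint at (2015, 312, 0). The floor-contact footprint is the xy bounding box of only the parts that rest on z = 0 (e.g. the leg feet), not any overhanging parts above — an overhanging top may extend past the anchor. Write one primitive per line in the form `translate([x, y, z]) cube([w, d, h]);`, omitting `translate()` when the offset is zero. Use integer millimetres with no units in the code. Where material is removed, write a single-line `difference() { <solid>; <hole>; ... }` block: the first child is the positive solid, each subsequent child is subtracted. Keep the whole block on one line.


difference() { translate([114, 238, 0]) cube([3802, 148, 2942]); translate([1044, 238, 1248]) cube([1194, 148, 1128]); }


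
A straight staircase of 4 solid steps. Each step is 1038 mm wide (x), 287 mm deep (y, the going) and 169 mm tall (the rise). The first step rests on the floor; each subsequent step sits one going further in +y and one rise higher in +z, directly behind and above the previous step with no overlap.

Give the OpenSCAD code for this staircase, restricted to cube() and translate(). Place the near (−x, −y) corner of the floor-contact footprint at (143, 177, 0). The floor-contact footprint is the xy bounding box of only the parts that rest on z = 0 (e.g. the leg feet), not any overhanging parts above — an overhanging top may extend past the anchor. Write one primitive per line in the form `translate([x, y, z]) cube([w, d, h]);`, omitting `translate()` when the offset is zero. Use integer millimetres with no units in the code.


translate([143, 177, 0]) cube([1038, 287, 169]);
translate([143, 464, 169]) cube([1038, 287, 169]);
translate([143, 751, 338]) cube([1038, 287, 169]);
translate([143, 1038, 507]) cube([1038, 287, 169]);


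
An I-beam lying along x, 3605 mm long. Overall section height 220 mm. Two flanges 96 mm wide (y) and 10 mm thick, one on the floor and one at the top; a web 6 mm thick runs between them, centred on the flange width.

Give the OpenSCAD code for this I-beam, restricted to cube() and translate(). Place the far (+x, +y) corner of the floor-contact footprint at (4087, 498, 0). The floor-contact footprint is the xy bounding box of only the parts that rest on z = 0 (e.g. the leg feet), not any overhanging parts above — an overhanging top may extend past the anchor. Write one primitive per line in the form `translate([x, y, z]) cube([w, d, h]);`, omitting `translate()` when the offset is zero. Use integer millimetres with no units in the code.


translate([482, 402, 0]) cube([3605, 96, 10]);
translate([482, 447, 10]) cube([3605, 6, 200]);
translate([482, 402, 210]) cube([3605, 96, 10]);


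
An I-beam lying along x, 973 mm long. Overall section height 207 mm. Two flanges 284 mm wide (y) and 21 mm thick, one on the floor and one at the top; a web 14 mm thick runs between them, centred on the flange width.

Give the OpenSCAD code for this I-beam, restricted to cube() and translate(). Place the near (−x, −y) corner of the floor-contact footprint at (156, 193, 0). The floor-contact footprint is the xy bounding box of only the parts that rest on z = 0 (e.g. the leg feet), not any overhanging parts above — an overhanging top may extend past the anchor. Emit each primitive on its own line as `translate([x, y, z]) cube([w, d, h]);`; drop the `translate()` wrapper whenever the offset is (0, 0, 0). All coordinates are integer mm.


translate([156, 193, 0]) cube([973, 284, 21]);
translate([156, 328, 21]) cube([973, 14, 165]);
translate([156, 193, 186]) cube([973, 284, 21]);


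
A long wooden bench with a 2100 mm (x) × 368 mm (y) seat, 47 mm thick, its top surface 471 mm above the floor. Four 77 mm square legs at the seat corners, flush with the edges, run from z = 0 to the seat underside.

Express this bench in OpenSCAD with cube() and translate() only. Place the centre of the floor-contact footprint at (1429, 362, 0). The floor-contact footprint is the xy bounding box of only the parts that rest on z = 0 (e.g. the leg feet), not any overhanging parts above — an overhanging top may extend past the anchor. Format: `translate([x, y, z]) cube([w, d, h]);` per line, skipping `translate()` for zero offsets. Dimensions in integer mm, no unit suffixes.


translate([379, 178, 424]) cube([2100, 368, 47]);
translate([379, 178, 0]) cube([77, 77, 424]);
translate([379, 469, 0]) cube([77, 77, 424]);
translate([2402, 178, 0]) cube([77, 77, 424]);
translate([2402, 469, 0]) cube([77, 77, 424]);


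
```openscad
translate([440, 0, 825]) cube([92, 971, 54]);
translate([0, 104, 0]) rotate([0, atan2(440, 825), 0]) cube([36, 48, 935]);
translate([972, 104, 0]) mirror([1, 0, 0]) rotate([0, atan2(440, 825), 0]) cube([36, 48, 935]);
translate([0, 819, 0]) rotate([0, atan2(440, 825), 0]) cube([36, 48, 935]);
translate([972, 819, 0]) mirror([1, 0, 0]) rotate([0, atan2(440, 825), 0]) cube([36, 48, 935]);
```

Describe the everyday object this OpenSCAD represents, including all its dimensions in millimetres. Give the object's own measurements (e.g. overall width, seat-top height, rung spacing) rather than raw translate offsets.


A sawhorse. A 92×971×54 mm beam (x, y, z) sits on two A-frame leg pairs. Each pair is two raked legs of 36×48 mm section (48 mm along y) splaying symmetrically in x. Each leg rises 825 mm vertically over 440 mm of horizontal reach and is 935 mm long along its own axis. Every leg's outer bottom edge rests on the floor and its outer top edge meets a bottom edge of the beam — the left legs (tilting toward +x) meet the beam's −x bottom edge, the right legs (their mirror images, tilting toward −x) meet its +x bottom edge — so the leg tops tuck under the beam, the beam's underside is 825 mm above the floor, and the feet are 972 mm apart outside-to-outside with the beam centred between them. The two leg pairs are set in 104 mm from either end of the beam.


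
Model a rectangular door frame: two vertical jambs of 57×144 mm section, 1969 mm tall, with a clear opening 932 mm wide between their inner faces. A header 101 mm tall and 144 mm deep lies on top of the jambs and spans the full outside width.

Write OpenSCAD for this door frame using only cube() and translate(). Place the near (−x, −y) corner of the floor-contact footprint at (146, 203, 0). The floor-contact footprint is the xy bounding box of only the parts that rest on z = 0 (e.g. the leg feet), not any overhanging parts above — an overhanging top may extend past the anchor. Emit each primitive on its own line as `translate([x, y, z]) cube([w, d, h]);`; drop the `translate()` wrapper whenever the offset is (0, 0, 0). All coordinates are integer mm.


translate([146, 203, 0]) cube([57, 144, 1969]);
translate([1135, 203, 0]) cube([57, 144, 1969]);
translate([146, 203, 1969]) cube([1046, 144, 101]);


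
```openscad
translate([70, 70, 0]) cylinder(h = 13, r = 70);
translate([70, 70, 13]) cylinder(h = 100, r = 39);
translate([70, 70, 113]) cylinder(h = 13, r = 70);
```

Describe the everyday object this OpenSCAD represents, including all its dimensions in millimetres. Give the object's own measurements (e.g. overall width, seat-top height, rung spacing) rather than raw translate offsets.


A spool: two coaxial disc flanges of radius 70 mm and thickness 13 mm, joined by a core cylinder of radius 39 mm and height 100 mm. The lower flange rests on z = 0 and the three cylinders share a vertical axis.


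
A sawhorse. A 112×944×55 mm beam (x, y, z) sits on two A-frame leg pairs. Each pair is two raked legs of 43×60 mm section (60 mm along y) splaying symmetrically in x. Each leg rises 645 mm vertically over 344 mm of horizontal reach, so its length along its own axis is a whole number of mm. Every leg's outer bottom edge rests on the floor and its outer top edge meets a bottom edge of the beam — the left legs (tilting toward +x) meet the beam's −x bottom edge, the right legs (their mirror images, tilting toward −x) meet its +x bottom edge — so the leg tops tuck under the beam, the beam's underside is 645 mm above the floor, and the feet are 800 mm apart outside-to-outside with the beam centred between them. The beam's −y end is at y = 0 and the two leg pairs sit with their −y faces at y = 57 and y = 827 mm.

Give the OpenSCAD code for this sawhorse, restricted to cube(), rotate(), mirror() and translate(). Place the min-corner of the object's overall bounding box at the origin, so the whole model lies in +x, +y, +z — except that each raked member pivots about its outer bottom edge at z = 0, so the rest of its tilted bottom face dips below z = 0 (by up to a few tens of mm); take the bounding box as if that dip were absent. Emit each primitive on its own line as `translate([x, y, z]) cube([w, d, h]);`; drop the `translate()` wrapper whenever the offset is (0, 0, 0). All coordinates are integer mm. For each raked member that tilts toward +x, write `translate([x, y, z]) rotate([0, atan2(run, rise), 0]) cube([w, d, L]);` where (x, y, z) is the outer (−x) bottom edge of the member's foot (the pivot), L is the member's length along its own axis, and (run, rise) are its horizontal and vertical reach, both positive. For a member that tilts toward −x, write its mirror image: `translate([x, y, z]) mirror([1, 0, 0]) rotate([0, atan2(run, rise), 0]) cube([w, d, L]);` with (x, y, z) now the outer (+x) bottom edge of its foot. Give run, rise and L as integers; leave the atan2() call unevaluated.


translate([344, 0, 645]) cube([112, 944, 55]);
translate([0, 57, 0]) rotate([0, atan2(344, 645), 0]) cube([43, 60, 731]);
translate([800, 57, 0]) mirror([1, 0, 0]) rotate([0, atan2(344, 645), 0]) cube([43, 60, 731]);
translate([0, 827, 0]) rotate([0, atan2(344, 645), 0]) cube([43, 60, 731]);
translate([800, 827, 0]) mirror([1, 0, 0]) rotate([0, atan2(344, 645), 0]) cube([43, 60, 731]);


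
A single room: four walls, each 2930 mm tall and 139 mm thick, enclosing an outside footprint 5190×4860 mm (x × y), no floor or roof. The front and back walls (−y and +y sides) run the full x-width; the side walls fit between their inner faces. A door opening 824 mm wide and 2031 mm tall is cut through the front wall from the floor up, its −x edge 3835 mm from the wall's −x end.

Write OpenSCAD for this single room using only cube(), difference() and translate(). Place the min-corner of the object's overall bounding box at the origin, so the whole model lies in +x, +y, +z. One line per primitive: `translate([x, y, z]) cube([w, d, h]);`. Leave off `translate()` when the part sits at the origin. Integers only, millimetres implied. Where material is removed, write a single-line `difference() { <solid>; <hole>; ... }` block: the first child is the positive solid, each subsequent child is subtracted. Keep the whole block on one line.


difference() { cube([5190, 139, 2930]); translate([3835, 0, 0]) cube([824, 139, 2031]); }
translate([0, 4721, 0]) cube([5190, 139, 2930]);
translate([0, 139, 0]) cube([139, 4582, 2930]);
translate([5051, 139, 0]) cube([139, 4582, 2930]);


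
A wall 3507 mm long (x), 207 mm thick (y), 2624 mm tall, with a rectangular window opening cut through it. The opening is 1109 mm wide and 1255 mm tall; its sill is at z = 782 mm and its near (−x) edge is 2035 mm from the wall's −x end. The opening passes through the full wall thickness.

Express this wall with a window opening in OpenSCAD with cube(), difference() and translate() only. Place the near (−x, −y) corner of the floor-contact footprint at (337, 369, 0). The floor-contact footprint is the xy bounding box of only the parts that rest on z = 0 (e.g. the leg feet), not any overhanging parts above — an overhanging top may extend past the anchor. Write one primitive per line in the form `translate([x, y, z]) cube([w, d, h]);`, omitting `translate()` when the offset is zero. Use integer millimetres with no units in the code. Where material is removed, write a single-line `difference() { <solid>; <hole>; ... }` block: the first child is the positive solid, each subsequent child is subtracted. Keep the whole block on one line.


difference() { translate([337, 369, 0]) cube([3507, 207, 2624]); translate([2372, 369, 782]) cube([1109, 207, 1255]); }


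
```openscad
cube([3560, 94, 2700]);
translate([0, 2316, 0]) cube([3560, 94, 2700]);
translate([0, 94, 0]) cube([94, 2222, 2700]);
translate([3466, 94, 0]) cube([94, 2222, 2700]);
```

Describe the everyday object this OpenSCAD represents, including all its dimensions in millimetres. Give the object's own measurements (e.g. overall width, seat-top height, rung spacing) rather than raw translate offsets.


The wall frame of a small rectangular building: four walls, each 2700 mm tall and 94 mm thick, enclosing a footprint 3560 mm (x) by 2410 mm (y) outside-to-outside, with no floor or roof. The front and back walls (the −y and +y sides) span the full width; the two side walls fit between them.


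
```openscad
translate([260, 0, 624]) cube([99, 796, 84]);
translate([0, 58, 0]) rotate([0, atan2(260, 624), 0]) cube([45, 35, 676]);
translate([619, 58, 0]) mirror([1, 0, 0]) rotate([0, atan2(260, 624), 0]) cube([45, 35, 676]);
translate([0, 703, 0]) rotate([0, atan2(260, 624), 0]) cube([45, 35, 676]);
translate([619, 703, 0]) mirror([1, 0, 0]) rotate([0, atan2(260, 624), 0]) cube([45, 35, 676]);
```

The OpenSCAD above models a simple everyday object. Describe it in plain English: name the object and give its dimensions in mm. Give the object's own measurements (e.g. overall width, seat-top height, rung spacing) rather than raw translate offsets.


A sawhorse. A 99×796×84 mm beam (x, y, z) sits on two A-frame leg pairs. Each pair is two raked legs of 45×35 mm section (35 mm along y) splaying symmetrically in x. Each leg rises 624 mm vertically over 260 mm of horizontal reach and is 676 mm long along its own axis. Every leg's outer bottom edge rests on the floor and its outer top edge meets a bottom edge of the beam — the left legs (tilting toward +x) meet the beam's −x bottom edge, the right legs (their mirror images, tilting toward −x) meet its +x bottom edge — so the leg tops tuck under the beam, the beam's underside is 624 mm above the floor, and the feet are 619 mm apart outside-to-outside with the beam centred between them. The two leg pairs are set in 58 mm from either end of the beam.


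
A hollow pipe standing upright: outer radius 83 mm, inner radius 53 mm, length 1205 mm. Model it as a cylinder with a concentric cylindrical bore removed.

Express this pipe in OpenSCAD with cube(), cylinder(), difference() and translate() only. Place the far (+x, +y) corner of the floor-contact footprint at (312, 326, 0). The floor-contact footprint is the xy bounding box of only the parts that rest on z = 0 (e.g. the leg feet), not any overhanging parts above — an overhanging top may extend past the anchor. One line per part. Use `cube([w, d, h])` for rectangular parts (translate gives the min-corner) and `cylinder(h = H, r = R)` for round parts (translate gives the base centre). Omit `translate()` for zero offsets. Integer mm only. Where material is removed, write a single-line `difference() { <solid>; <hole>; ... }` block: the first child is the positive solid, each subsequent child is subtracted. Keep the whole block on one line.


difference() { translate([229, 243, 0]) cylinder(h = 1205, r = 83); translate([229, 243, 0]) cylinder(h = 1205, r = 53); }


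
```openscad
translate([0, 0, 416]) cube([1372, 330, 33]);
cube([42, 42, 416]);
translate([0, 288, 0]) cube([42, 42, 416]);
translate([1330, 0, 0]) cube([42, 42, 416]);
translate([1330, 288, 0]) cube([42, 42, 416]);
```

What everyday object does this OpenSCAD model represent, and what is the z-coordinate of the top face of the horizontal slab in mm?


A bench. The seat-top height is 449 mm.

A long slab on four corner posts — a bench. The slab sits at z = 416 with thickness 33, so the top is 416 + 33 = 449 mm.


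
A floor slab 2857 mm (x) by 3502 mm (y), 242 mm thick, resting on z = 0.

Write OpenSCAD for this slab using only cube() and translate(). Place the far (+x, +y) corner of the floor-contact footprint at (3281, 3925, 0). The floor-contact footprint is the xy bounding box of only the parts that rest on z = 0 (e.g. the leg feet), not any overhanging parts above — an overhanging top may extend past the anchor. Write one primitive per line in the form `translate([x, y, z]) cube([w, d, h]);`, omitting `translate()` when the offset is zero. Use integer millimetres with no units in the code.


translate([424, 423, 0]) cube([2857, 3502, 242]);


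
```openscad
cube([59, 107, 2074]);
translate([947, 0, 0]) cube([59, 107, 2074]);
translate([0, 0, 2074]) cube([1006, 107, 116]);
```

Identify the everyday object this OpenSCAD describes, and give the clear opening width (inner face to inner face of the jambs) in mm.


A door frame. The clear opening width is 888 mm.

Two 2074 mm tall posts with a header on top — a door frame. The left jamb is 59 mm wide at x = 0; the right jamb starts at x = 947. The clear opening is 947 − 59 = 888 mm.


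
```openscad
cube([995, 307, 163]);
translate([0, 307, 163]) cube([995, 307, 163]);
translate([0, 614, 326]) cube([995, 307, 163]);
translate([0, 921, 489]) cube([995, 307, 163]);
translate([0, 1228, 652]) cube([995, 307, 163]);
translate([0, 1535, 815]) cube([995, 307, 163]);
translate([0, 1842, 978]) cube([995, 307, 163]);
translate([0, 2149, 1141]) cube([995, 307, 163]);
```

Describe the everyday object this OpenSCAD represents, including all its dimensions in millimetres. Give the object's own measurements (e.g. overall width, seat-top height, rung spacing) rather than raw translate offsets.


A straight staircase of 8 solid steps. Each step is 995 mm wide (x), 307 mm deep (y, the going) and 163 mm tall (the rise). The first step rests on the floor; each subsequent step sits one going further in +y and one rise higher in +z, directly behind and above the previous step with no overlap.


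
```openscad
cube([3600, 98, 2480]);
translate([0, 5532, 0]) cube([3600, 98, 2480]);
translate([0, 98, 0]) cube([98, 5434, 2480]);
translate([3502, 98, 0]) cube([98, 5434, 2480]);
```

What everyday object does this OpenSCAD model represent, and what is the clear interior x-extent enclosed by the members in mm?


A house (or room) frame. The interior width is 3404 mm.

Four 2480 mm walls enclosing a rectangle with no floor or roof — a room or house frame. Outside width is 3600 mm and wall thickness is 98 mm, so the interior width is 3600 − 2 × 98 = 3404 mm.


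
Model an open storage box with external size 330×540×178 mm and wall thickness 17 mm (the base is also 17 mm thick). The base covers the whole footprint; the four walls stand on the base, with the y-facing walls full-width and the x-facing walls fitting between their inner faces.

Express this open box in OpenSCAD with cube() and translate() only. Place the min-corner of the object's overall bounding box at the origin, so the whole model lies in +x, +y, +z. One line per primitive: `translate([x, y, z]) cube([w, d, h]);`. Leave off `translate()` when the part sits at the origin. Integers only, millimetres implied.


cube([330, 540, 17]);
translate([0, 0, 17]) cube([330, 17, 161]);
translate([0, 523, 17]) cube([330, 17, 161]);
translate([0, 17, 17]) cube([17, 506, 161]);
translate([313, 17, 17]) cube([17, 506, 161]);


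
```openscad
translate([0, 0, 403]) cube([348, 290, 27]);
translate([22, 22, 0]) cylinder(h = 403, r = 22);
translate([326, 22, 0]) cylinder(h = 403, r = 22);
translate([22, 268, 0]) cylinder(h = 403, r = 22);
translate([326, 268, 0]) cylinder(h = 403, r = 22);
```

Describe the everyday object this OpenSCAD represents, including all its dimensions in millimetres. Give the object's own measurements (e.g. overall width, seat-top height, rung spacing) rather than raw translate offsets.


A simple wooden stool: a rectangular seat 348 mm (x) by 290 mm (y), 27 mm thick, top face at z = 430 mm, on four round legs, each 44 mm in diameter. The legs rest on z = 0, each leg's axis is inset half a diameter from the nearest pair of seat edges (so the leg's bounding box is flush with the corner).


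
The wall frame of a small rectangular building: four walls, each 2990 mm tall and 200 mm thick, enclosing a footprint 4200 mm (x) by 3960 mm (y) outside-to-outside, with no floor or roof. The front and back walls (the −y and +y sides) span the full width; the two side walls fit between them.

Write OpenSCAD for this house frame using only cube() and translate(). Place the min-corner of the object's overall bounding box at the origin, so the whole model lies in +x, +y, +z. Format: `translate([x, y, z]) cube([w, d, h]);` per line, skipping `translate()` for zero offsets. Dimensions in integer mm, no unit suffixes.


cube([4200, 200, 2990]);
translate([0, 3760, 0]) cube([4200, 200, 2990]);
translate([0, 200, 0]) cube([200, 3560, 2990]);
translate([4000, 200, 0]) cube([200, 3560, 2990]);


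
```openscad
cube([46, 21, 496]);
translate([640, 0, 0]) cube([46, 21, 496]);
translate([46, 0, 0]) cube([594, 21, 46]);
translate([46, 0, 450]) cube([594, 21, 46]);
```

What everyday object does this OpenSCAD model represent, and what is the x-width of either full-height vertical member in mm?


A picture frame. The border width is 46 mm.

Four thin pieces enclosing a rectangular opening — a picture frame. The two full-height stiles are 496 mm tall; the top rail sits at z = 450 and is 46 mm tall, so the border above the opening is 496 − 450 = 46 mm, matching the stile x-width.


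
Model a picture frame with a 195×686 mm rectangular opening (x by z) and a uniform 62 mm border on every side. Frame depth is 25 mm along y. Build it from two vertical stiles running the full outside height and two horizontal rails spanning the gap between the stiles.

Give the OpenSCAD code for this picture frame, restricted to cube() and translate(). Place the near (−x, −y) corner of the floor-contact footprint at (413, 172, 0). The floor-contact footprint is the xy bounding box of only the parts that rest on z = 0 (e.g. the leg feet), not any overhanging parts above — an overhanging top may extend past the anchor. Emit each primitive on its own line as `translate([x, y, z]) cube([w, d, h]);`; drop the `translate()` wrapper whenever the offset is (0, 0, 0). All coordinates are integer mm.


translate([413, 172, 0]) cube([62, 25, 810]);
translate([670, 172, 0]) cube([62, 25, 810]);
translate([475, 172, 0]) cube([195, 25, 62]);
translate([475, 172, 748]) cube([195, 25, 62]);


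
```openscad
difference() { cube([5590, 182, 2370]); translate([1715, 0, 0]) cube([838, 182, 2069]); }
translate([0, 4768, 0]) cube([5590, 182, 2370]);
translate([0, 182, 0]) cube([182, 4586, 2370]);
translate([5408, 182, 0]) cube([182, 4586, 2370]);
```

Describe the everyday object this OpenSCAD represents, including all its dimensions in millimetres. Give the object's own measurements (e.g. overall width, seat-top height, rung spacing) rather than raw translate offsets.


A single room: four walls, each 2370 mm tall and 182 mm thick, enclosing an outside footprint 5590×4950 mm (x × y), no floor or roof. The front and back walls (−y and +y sides) run the full x-width; the side walls fit between their inner faces. A door opening 838 mm wide and 2069 mm tall is cut through the front wall from the floor up, its −x edge 1715 mm from the wall's −x end.


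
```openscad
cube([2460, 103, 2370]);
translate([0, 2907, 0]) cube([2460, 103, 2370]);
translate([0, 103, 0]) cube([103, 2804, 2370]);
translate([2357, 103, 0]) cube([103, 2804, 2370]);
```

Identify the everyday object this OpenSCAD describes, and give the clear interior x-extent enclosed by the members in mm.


A house (or room) frame. The interior width is 2254 mm.

Four 2370 mm walls enclosing a rectangle with no floor or roof — a room or house frame. Outside width is 2460 mm and wall thickness is 103 mm, so the interior width is 2460 − 2 × 103 = 2254 mm.


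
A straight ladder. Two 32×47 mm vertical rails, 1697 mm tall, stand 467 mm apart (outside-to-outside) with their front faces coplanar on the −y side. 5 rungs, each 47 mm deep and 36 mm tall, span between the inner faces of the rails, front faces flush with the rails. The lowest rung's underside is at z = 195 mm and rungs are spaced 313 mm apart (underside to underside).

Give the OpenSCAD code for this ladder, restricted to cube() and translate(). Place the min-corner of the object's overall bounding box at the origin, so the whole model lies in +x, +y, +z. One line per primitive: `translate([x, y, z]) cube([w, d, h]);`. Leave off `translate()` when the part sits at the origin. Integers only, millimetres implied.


cube([32, 47, 1697]);
translate([435, 0, 0]) cube([32, 47, 1697]);
translate([32, 0, 195]) cube([403, 47, 36]);
translate([32, 0, 508]) cube([403, 47, 36]);
translate([32, 0, 821]) cube([403, 47, 36]);
translate([32, 0, 1134]) cube([403, 47, 36]);
translate([32, 0, 1447]) cube([403, 47, 36]);


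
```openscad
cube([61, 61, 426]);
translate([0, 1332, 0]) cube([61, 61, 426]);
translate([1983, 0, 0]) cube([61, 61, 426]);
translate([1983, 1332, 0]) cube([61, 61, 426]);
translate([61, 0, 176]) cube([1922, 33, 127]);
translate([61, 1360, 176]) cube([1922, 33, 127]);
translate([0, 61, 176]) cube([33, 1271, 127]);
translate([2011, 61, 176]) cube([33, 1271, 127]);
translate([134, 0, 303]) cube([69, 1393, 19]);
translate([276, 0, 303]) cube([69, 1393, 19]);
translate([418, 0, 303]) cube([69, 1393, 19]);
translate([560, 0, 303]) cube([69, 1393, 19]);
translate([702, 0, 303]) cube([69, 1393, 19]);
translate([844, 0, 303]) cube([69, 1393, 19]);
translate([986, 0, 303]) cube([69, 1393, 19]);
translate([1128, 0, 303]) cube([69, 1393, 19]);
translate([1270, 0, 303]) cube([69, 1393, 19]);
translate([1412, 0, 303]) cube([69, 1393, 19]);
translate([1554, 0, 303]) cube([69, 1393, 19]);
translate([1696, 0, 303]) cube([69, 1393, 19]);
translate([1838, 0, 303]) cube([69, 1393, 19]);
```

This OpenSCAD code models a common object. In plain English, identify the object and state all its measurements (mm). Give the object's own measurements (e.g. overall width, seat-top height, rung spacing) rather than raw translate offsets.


A bed frame 2044 mm long (x) by 1393 mm wide (y). Four 61×61 mm corner posts, 426 mm tall, at the corners of the footprint. Four rails of 33 mm thickness and 127 mm height run between adjacent posts with their undersides at z = 176 mm, their outer faces flush with the outside of the frame (the two x-running rails run between the posts' inner faces; the two y-running rails run between the posts' inner faces). 13 slats, each 69 mm wide (x) and 19 mm thick, lie across the top of the two x-running rails, running the full 1393 mm width of the frame in y; along x they sit between the end posts with a 73 mm gap after the −x posts and between neighbouring slats, leaving 76 mm before the +x posts.


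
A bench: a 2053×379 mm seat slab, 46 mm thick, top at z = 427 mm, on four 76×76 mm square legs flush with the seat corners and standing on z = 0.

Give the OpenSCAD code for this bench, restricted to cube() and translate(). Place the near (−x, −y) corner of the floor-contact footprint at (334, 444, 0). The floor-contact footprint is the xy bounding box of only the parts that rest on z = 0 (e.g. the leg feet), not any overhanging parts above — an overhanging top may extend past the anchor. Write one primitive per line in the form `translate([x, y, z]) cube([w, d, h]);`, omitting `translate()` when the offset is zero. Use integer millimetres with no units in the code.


translate([334, 444, 381]) cube([2053, 379, 46]);
translate([334, 444, 0]) cube([76, 76, 381]);
translate([334, 747, 0]) cube([76, 76, 381]);
translate([2311, 444, 0]) cube([76, 76, 381]);
translate([2311, 747, 0]) cube([76, 76, 381]);


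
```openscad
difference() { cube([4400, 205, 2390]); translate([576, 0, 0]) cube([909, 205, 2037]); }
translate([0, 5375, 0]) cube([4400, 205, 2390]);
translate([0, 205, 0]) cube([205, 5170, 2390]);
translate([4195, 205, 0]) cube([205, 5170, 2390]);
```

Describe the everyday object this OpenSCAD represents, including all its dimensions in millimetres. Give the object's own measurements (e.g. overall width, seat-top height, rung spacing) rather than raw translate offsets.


A single room: four walls, each 2390 mm tall and 205 mm thick, enclosing an outside footprint 4400×5580 mm (x × y), no floor or roof. The front and back walls (−y and +y sides) run the full x-width; the side walls fit between their inner faces. A door opening 909 mm wide and 2037 mm tall is cut through the front wall from the floor up, its −x edge 576 mm from the wall's −x end.


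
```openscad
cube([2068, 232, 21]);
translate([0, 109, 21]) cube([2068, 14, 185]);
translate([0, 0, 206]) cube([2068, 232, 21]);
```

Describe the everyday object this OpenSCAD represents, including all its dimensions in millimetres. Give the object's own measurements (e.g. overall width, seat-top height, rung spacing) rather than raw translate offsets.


An I-beam lying along x, 2068 mm long. Overall section height 227 mm. Two flanges 232 mm wide (y) and 21 mm thick, one on the floor and one at the top; a web 14 mm thick runs between them, centred on the flange width.


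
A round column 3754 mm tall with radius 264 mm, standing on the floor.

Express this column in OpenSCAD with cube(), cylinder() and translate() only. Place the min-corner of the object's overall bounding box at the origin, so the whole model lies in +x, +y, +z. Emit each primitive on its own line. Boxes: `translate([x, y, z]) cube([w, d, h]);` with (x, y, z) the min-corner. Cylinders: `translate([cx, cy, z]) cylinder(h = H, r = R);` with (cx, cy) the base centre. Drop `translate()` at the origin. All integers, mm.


translate([264, 264, 0]) cylinder(h = 3754, r = 264);


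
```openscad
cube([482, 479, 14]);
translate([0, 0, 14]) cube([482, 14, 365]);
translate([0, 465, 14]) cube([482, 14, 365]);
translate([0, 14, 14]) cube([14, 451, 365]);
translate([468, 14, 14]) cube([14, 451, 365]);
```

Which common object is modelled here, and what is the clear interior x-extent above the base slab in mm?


An open box. The internal width is 454 mm.

A 482×479 base slab with four walls standing on it — an open box. The base is 482 mm wide and the walls are 14 mm thick, so the internal width is 482 − 2 × 14 = 454 mm.


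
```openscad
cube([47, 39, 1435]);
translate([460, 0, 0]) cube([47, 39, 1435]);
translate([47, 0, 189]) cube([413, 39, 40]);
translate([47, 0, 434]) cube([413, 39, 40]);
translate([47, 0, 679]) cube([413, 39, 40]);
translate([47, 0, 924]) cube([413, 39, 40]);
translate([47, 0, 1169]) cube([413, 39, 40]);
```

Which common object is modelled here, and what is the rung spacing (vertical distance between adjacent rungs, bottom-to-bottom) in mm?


A ladder. The rung spacing is 245 mm.

Two tall 47×39 posts with 5 short bars between them — a ladder. Adjacent rungs sit at z = 189 and z = 434, so the spacing is 434 − 189 = 245 mm.


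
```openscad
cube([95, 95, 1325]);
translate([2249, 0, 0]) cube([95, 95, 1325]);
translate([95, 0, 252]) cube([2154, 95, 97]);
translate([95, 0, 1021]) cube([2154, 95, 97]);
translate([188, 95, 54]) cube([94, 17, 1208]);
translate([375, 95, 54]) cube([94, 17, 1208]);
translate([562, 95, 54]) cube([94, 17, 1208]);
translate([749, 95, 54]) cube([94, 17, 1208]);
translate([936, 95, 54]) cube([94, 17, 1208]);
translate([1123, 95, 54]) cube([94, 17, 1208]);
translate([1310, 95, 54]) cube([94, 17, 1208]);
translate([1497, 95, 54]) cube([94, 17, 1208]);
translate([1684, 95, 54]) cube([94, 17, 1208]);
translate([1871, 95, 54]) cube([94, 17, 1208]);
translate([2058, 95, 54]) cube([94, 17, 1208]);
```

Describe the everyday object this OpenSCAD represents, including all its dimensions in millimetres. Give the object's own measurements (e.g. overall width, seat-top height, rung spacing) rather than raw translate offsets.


A fence section. Two 95×95 mm posts, 1325 mm tall, stand on the floor with a clear span of 2154 mm between their inner faces. Two horizontal rails of 95×97 mm section span the gap between the posts with their undersides at z = 252 mm and z = 1021 mm, flush with the posts' −y face. 11 pickets, each 94 mm wide, 17 mm thick and 1208 mm tall, are fixed to the +y face of the rails with their bottoms at z = 54 mm, spaced across the span with a 93 mm gap after the −x post and between neighbouring pickets, with 97 mm left before the +x post.


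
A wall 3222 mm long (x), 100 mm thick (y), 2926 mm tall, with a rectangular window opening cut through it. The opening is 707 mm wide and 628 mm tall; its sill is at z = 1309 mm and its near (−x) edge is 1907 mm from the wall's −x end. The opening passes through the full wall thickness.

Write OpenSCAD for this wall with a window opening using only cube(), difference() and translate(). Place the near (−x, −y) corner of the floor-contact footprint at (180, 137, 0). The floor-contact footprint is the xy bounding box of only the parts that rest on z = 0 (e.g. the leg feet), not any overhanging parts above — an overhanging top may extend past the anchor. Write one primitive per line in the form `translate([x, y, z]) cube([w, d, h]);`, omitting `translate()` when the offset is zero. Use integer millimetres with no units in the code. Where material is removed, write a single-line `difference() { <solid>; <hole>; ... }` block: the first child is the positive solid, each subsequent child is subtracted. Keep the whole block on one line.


difference() { translate([180, 137, 0]) cube([3222, 100, 2926]); translate([2087, 137, 1309]) cube([707, 100, 628]); }


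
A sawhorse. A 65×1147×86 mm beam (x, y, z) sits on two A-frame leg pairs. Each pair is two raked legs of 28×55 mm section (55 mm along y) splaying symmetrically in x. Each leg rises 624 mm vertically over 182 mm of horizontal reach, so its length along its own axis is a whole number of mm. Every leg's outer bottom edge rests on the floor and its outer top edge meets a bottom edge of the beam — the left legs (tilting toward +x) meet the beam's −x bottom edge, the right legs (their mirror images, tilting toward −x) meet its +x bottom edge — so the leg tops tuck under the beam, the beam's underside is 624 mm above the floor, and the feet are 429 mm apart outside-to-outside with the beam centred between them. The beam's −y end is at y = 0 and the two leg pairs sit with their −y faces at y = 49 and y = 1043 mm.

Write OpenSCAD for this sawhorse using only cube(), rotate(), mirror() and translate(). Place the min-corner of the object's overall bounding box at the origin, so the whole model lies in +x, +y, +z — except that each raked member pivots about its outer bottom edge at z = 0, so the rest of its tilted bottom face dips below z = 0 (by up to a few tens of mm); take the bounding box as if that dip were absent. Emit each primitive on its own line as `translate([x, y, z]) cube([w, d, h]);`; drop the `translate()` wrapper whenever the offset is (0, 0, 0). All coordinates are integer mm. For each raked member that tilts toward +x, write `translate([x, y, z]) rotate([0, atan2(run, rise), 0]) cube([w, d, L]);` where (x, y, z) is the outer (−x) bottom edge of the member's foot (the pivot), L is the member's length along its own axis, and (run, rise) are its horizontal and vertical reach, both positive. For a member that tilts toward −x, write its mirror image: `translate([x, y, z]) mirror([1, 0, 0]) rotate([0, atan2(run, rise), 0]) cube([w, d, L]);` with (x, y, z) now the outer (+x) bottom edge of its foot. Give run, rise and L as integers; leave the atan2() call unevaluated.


translate([182, 0, 624]) cube([65, 1147, 86]);
translate([0, 49, 0]) rotate([0, atan2(182, 624), 0]) cube([28, 55, 650]);
translate([429, 49, 0]) mirror([1, 0, 0]) rotate([0, atan2(182, 624), 0]) cube([28, 55, 650]);
translate([0, 1043, 0]) rotate([0, atan2(182, 624), 0]) cube([28, 55, 650]);
translate([429, 1043, 0]) mirror([1, 0, 0]) rotate([0, atan2(182, 624), 0]) cube([28, 55, 650]);
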